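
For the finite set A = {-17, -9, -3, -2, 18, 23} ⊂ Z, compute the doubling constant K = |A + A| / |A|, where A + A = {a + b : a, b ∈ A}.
K = |A + A| / |A| = 21/6 = 7/2

Enumerate A + A = {a + b : a, b ∈ A}. With |A| = 6, there are |A|^2 = 36 ordered sum pairs; collecting distinct values, A + A = {-34, -26, -20, -19, -18, -12, -11, -6, -5, -4, 1, 6, 9, 14, 15, 16, 20, 21, 36, 41, 46}, so |A + A| = 21. Thus K = 21/6 = 7/2. For comparison, the minimum possible |A + A| over all 6-element sets is 2·6 − 1 = 11 (so min K = 11/6), attained only by arithmetic progressions.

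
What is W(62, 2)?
W(62, 2) = 62 + 1 = 63

A 2-term AP is any pair of integers, so a monochromatic 2-AP exists iff some colour is used at least twice. With 62 colours, the colouring i ↦ i on {1, ..., 62} uses each colour once, avoiding any monochromatic pair, so W(62, 2) > 62. For {1, ..., 63}, pigeonhole forces two integers of the same colour, which form a monochromatic 2-AP. Hence W(62, 2) = 63.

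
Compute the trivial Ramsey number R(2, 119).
R(2, 119) = 119

R(2, k) = k for all k ≥ 2: in a 2-colouring of K_k, either some edge is red (a red K_2) or all edges are blue (a blue K_k). And K_{118} coloured all-blue has no blue K_119, so R(2, 119) > 118. Hence R(2, 119) = 119.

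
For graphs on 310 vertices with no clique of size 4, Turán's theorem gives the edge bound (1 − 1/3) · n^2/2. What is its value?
Turán density bound = (2/3) · 310^2/2 = 96100/3 ≈ 32033.3333

Turán's theorem: ex(n, K_{r+1}) is achieved by the complete r-partite Turán graph T(n, r) with parts as balanced as possible, and is at most (1 − 1/r) · n^2/2. For r = 3, n = 310: the density bound is (2/3) · 96100/2 = 96100/3 ≈ 32033.3333. The integer-valued extremum is e(T(310, 3)) = 32033, which is strictly less than the density bound 96100/3 since 3 ∤ 310 (the parts of T(310, 3) cannot all be equal).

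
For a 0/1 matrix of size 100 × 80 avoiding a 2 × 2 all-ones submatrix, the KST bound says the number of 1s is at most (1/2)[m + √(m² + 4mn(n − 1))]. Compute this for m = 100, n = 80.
z(100, 80; 2, 2) ≤ (1/2)[100 + √(100² + 4·100·80·79)] = (1/2)[100 + √2538000] = 846.5551

Kővári–Sós–Turán: let r_1, ..., r_100 be the row sums and z = Σ r_i the total number of 1s. Each pair of columns can share at most one row with both entries 1 (else a 2×2 all-ones block appears), so Σ_i C(r_i, 2) ≤ C(80, 2) = 3160. By convexity Σ_i C(r_i, 2) ≥ 100·C(z/100, 2) = z(z − 100)/(2·100), giving z² − 100z − 100·80·79 ≤ 0 and hence z ≤ (1/2)[100 + √(10000 + 4·632000)] = (1/2)[100 + √2538000] ≈ (1/2)(100 + 1593.1102) = 846.5551.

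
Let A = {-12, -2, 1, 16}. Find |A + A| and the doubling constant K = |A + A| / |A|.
K = |A + A| / |A| = 10/4 = 5/2

Enumerate A + A = {a + b : a, b ∈ A}. With |A| = 4, there are |A|^2 = 16 ordered sum pairs; collecting distinct values, A + A = {-24, -14, -11, -4, -1, 2, 4, 14, 17, 32}, so |A + A| = 10. Thus K = 10/4 = 5/2. For comparison, the minimum possible |A + A| over all 4-element sets is 2·4 − 1 = 7 (so min K = 7/4), attained only by arithmetic progressions.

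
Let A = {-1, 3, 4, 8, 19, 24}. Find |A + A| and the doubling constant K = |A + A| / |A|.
K = |A + A| / |A| = 18/6 = 3

Enumerate A + A = {a + b : a, b ∈ A}. With |A| = 6, there are |A|^2 = 36 ordered sum pairs; collecting distinct values, A + A = {-2, 2, 3, 6, 7, 8, 11, 12, 16, 18, 22, 23, 27, 28, 32, 38, 43, 48}, so |A + A| = 18. Thus K = 18/6 = 3. For comparison, the minimum possible |A + A| over all 6-element sets is 2·6 − 1 = 11 (so min K = 11/6), attained only by arithmetic progressions.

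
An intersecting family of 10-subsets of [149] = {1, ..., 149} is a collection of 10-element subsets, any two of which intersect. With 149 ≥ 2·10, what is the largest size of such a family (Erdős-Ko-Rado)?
max |F| = C(148, 9) = 73260671924440

Erdős-Ko-Rado (1961): when n ≥ 2k, max |F| = C(n−1, k−1). The bound is attained by the star {A : i ∈ A} for any fixed i ∈ [n]. Here C(149−1, 10−1) = C(148, 9) = 73260671924440.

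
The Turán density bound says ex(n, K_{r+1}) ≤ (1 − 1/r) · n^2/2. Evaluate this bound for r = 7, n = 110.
Turán density bound = (6/7) · 110^2/2 = 36300/7 ≈ 5185.7143

Turán's theorem: ex(n, K_{r+1}) is achieved by the complete r-partite Turán graph T(n, r) with parts as balanced as possible, and is at most (1 − 1/r) · n^2/2. For r = 7, n = 110: the density bound is (6/7) · 12100/2 = 36300/7 ≈ 5185.7143. The integer-valued extremum is e(T(110, 7)) = 5185, which is strictly less than the density bound 36300/7 since 7 ∤ 110 (the parts of T(110, 7) cannot all be equal).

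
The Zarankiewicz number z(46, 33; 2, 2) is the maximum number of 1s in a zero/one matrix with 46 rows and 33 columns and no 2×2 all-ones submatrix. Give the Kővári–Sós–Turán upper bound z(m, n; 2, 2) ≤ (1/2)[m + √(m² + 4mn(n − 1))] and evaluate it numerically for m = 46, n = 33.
z(46, 33; 2, 2) ≤ (1/2)[46 + √(46² + 4·46·33·32)] = (1/2)[46 + √196420] = 244.5965

Kővári–Sós–Turán: let r_1, ..., r_46 be the row sums and z = Σ r_i the total number of 1s. Each pair of columns can share at most one row with both entries 1 (else a 2×2 all-ones block appears), so Σ_i C(r_i, 2) ≤ C(33, 2) = 528. By convexity Σ_i C(r_i, 2) ≥ 46·C(z/46, 2) = z(z − 46)/(2·46), giving z² − 46z − 46·33·32 ≤ 0 and hence z ≤ (1/2)[46 + √(2116 + 4·48576)] = (1/2)[46 + √196420] ≈ (1/2)(46 + 443.193) = 244.5965.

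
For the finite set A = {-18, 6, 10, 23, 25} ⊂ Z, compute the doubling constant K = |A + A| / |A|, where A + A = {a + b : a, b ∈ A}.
K = |A + A| / |A| = 15/5 = 3

Enumerate A + A = {a + b : a, b ∈ A}. With |A| = 5, there are |A|^2 = 25 ordered sum pairs; collecting distinct values, A + A = {-36, -12, -8, 5, 7, 12, 16, 20, 29, 31, 33, 35, 46, 48, 50}, so |A + A| = 15. Thus K = 15/5 = 3. For comparison, the minimum possible |A + A| over all 5-element sets is 2·5 − 1 = 9 (so min K = 9/5), attained only by arithmetic progressions.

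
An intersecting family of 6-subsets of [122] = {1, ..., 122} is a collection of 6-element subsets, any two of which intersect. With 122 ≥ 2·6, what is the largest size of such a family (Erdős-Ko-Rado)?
max |F| = C(121, 5) = 198792594

The Erdős-Ko-Rado theorem states: for n ≥ 2k, an intersecting family of k-subsets of an n-element set has size at most C(n − 1, k − 1), with equality for 'star' families {A ⊆ [n] : |A| = k, i ∈ A} (fix an element i). For n = 122, k = 6: C(121, 5) = 198792594.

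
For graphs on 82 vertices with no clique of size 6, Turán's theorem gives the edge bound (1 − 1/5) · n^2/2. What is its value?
Turán density bound = (4/5) · 82^2/2 = 13448/5 ≈ 2689.6

Turán's theorem: ex(n, K_{r+1}) is achieved by the complete r-partite Turán graph T(n, r) with parts as balanced as possible, and is at most (1 − 1/r) · n^2/2. For r = 5, n = 82: the density bound is (4/5) · 6724/2 = 13448/5 ≈ 2689.6. The integer-valued extremum is e(T(82, 5)) = 2689, which is strictly less than the density bound 13448/5 since 5 ∤ 82 (the parts of T(82, 5) cannot all be equal).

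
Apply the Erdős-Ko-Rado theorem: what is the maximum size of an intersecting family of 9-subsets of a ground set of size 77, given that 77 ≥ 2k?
max |F| = C(76, 8) = 18855883575

Erdős-Ko-Rado (1961): when n ≥ 2k, max |F| = C(n−1, k−1). The bound is attained by the star {A : i ∈ A} for any fixed i ∈ [n]. Here C(77−1, 9−1) = C(76, 8) = 18855883575.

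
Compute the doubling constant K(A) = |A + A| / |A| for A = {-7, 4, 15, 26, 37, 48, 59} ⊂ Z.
K = |A + A| / |A| = 13/7

Enumerate A + A = {a + b : a, b ∈ A}. With |A| = 7, there are |A|^2 = 49 ordered sum pairs; collecting distinct values, A + A = {-14, -3, 8, 19, 30, 41, 52, 63, 74, 85, 96, 107, 118}, so |A + A| = 13. Thus K = 13/7. Here |A + A| = 2|A| − 1 = 13, the minimum possible — so K = 13/7 is minimal, which holds iff A is an arithmetic progression.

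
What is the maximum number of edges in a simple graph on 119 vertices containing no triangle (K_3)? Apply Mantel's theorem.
ex(119, K_3) = ⌊119^2/4⌋ = 3540

Mantel (1907): a triangle-free graph on n vertices has at most ⌊n^2/4⌋ edges, with equality for the complete bipartite graph K_{⌊n/2⌋, ⌈n/2⌉}. For n = 119: ⌊119^2/4⌋ = ⌊14161/4⌋ = 3540. The extremal graph is K_{59, 60}, which has 59·60 = 3540 edges.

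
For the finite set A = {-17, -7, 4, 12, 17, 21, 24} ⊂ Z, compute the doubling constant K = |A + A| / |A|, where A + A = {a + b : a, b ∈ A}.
K = |A + A| / |A| = 28/7 = 4

Enumerate A + A = {a + b : a, b ∈ A}. With |A| = 7, there are |A|^2 = 49 ordered sum pairs; collecting distinct values, A + A = {-34, -24, -14, -13, -5, -3, 0, 4, 5, 7, 8, 10, 14, 16, 17, 21, 24, 25, 28, 29, 33, 34, 36, 38, 41, 42, 45, 48}, so |A + A| = 28. Thus K = 28/7 = 4. For comparison, the minimum possible |A + A| over all 7-element sets is 2·7 − 1 = 13 (so min K = 13/7), attained only by arithmetic progressions.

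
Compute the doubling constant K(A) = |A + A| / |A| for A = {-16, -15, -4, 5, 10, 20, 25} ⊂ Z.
K = |A + A| / |A| = 26/7

Enumerate A + A = {a + b : a, b ∈ A}. With |A| = 7, there are |A|^2 = 49 ordered sum pairs; collecting distinct values, A + A = {-32, -31, -30, -20, -19, -11, -10, -8, -6, -5, 1, 4, 5, 6, 9, 10, 15, 16, 20, 21, 25, 30, 35, 40, 45, 50}, so |A + A| = 26. Thus K = 26/7. For comparison, the minimum possible |A + A| over all 7-element sets is 2·7 − 1 = 13 (so min K = 13/7), attained only by arithmetic progressions.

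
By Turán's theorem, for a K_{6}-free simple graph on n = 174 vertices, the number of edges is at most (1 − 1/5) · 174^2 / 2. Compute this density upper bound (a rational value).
Turán density bound = (4/5) · 174^2/2 = 60552/5 ≈ 12110.4

Turán's theorem: ex(n, K_{r+1}) is achieved by the complete r-partite Turán graph T(n, r) with parts as balanced as possible, and is at most (1 − 1/r) · n^2/2. For r = 5, n = 174: the density bound is (4/5) · 30276/2 = 60552/5 ≈ 12110.4. The integer-valued extremum is e(T(174, 5)) = 12110, which is strictly less than the density bound 60552/5 since 5 ∤ 174 (the parts of T(174, 5) cannot all be equal).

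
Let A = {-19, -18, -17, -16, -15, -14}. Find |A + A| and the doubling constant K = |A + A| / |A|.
K = |A + A| / |A| = 11/6

Enumerate A + A = {a + b : a, b ∈ A}. With |A| = 6, there are |A|^2 = 36 ordered sum pairs; collecting distinct values, A + A = {-38, -37, -36, -35, -34, -33, -32, -31, -30, -29, -28}, so |A + A| = 11. Thus K = 11/6. Here |A + A| = 2|A| − 1 = 11, the minimum possible — so K = 11/6 is minimal, which holds iff A is an arithmetic progression.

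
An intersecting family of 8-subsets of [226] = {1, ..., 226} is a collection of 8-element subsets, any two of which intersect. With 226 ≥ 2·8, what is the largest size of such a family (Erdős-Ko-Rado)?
max |F| = C(225, 7) = 5271289966800

The Erdős-Ko-Rado theorem states: for n ≥ 2k, an intersecting family of k-subsets of an n-element set has size at most C(n − 1, k − 1), with equality for 'star' families {A ⊆ [n] : |A| = k, i ∈ A} (fix an element i). For n = 226, k = 8: C(225, 7) = 5271289966800.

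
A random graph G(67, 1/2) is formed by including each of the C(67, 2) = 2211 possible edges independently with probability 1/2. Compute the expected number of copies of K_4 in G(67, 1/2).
E[# K_4] = C(67, 4) · (1/2)^C(4, 2) = 766480 / 2^6 = 47905/4 = 11976.25

For each 4-subset S of vertices (there are C(67, 4) = 766480 such S), let X_S = 1 if S induces a K_4 (all C(4, 2) = 6 edges present). Then P(X_S = 1) = (1/2)^6 = 1/64. By linearity of expectation, E[# K_4] = C(67, 4) · (1/2)^6 = 766480 / 64 = 47905/4 = 11976.25.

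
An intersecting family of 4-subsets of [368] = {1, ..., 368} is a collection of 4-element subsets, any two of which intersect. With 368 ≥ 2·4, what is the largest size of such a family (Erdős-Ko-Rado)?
max |F| = C(367, 3) = 8171255

Erdős-Ko-Rado (1961): when n ≥ 2k, max |F| = C(n−1, k−1). The bound is attained by the star {A : i ∈ A} for any fixed i ∈ [n]. Here C(368−1, 4−1) = C(367, 3) = 8171255.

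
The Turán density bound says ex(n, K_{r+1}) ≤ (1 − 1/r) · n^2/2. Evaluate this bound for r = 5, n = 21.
Turán density bound = (4/5) · 21^2/2 = 882/5 ≈ 176.4

Turán's theorem: ex(n, K_{r+1}) is achieved by the complete r-partite Turán graph T(n, r) with parts as balanced as possible, and is at most (1 − 1/r) · n^2/2. For r = 5, n = 21: the density bound is (4/5) · 441/2 = 882/5 ≈ 176.4. The integer-valued extremum is e(T(21, 5)) = 176, which is strictly less than the density bound 882/5 since 5 ∤ 21 (the parts of T(21, 5) cannot all be equal).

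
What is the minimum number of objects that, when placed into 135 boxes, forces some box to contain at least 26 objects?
n = (26 − 1)·135 + 1 = 3376

By the generalised pigeonhole principle, to guarantee some box contains ≥ r objects we need more than (r − 1) · k objects total. Threshold: n = (r − 1) · k + 1. With r = 26 and k = 135: n = 25 · 135 + 1 = 3375 + 1 = 3376. For n = 3375 = 25 · 135, we can put exactly 25 objects in every box, avoiding 26 in any single one — so 3376 is tight.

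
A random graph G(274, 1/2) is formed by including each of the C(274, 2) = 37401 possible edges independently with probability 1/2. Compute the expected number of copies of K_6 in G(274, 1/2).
E[# K_6] = C(274, 6) · (1/2)^C(6, 2) = 556205081796 / 2^15 = 139051270449/8192 ≈ 16974032.037231

For each 6-subset S of vertices (there are C(274, 6) = 556205081796 such S), let X_S = 1 if S induces a K_6 (all C(6, 2) = 15 edges present). Then P(X_S = 1) = (1/2)^15 = 1/32768. By linearity of expectation, E[# K_6] = C(274, 6) · (1/2)^15 = 556205081796 / 32768 = 139051270449/8192 ≈ 16974032.037231.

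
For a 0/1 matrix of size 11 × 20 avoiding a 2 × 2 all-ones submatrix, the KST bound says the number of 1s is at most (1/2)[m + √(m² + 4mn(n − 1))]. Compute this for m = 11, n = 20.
z(11, 20; 2, 2) ≤ (1/2)[11 + √(11² + 4·11·20·19)] = (1/2)[11 + √16841] = 70.3864

Kővári–Sós–Turán: let r_1, ..., r_11 be the row sums and z = Σ r_i the total number of 1s. Each pair of columns can share at most one row with both entries 1 (else a 2×2 all-ones block appears), so Σ_i C(r_i, 2) ≤ C(20, 2) = 190. By convexity Σ_i C(r_i, 2) ≥ 11·C(z/11, 2) = z(z − 11)/(2·11), giving z² − 11z − 11·20·19 ≤ 0 and hence z ≤ (1/2)[11 + √(121 + 4·4180)] = (1/2)[11 + √16841] ≈ (1/2)(11 + 129.7729) = 70.3864.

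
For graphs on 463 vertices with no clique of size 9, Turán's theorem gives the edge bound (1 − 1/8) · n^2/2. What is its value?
Turán density bound = (7/8) · 463^2/2 = 1500583/16 ≈ 93786.4375

Turán's theorem: ex(n, K_{r+1}) is achieved by the complete r-partite Turán graph T(n, r) with parts as balanced as possible, and is at most (1 − 1/r) · n^2/2. For r = 8, n = 463: the density bound is (7/8) · 214369/2 = 1500583/16 ≈ 93786.4375. The integer-valued extremum is e(T(463, 8)) = 93786, which is strictly less than the density bound 1500583/16 since 8 ∤ 463 (the parts of T(463, 8) cannot all be equal).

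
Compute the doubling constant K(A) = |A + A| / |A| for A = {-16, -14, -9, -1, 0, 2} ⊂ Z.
K = |A + A| / |A| = 20/6 = 10/3

Enumerate A + A = {a + b : a, b ∈ A}. With |A| = 6, there are |A|^2 = 36 ordered sum pairs; collecting distinct values, A + A = {-32, -30, -28, -25, -23, -18, -17, -16, -15, -14, -12, -10, -9, -7, -2, -1, 0, 1, 2, 4}, so |A + A| = 20. Thus K = 20/6 = 10/3. For comparison, the minimum possible |A + A| over all 6-element sets is 2·6 − 1 = 11 (so min K = 11/6), attained only by arithmetic progressions.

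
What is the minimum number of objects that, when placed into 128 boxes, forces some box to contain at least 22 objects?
n = (22 − 1)·128 + 1 = 2689

By the generalised pigeonhole principle, to guarantee some box contains ≥ r objects we need more than (r − 1) · k objects total. Threshold: n = (r − 1) · k + 1. With r = 22 and k = 128: n = 21 · 128 + 1 = 2688 + 1 = 2689. For n = 2688 = 21 · 128, we can put exactly 21 objects in every box, avoiding 22 in any single one — so 2689 is tight.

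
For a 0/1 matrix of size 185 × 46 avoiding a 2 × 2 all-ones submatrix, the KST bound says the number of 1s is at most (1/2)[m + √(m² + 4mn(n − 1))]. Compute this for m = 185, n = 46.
z(185, 46; 2, 2) ≤ (1/2)[185 + √(185² + 4·185·46·45)] = (1/2)[185 + √1566025] = 718.2046

Kővári–Sós–Turán: let r_1, ..., r_185 be the row sums and z = Σ r_i the total number of 1s. Each pair of columns can share at most one row with both entries 1 (else a 2×2 all-ones block appears), so Σ_i C(r_i, 2) ≤ C(46, 2) = 1035. By convexity Σ_i C(r_i, 2) ≥ 185·C(z/185, 2) = z(z − 185)/(2·185), giving z² − 185z − 185·46·45 ≤ 0 and hence z ≤ (1/2)[185 + √(34225 + 4·382950)] = (1/2)[185 + √1566025] ≈ (1/2)(185 + 1251.4092) = 718.2046.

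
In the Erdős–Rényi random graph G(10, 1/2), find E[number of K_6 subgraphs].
E[# K_6] = C(10, 6) · (1/2)^C(6, 2) = 210 / 2^15 = 105/16384 ≈ 0.006409

For each 6-subset S of vertices (there are C(10, 6) = 210 such S), let X_S = 1 if S induces a K_6 (all C(6, 2) = 15 edges present). Then P(X_S = 1) = (1/2)^15 = 1/32768. By linearity of expectation, E[# K_6] = C(10, 6) · (1/2)^15 = 210 / 32768 = 105/16384 ≈ 0.006409.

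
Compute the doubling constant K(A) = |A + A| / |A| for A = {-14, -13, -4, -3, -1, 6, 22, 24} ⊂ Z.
K = |A + A| / |A| = 32/8 = 4

Enumerate A + A = {a + b : a, b ∈ A}. With |A| = 8, there are |A|^2 = 64 ordered sum pairs; collecting distinct values, A + A = {-28, -27, -26, -18, -17, -16, -15, -14, -8, -7, -6, -5, -4, -2, 2, 3, 5, 8, 9, 10, 11, 12, 18, 19, 20, 21, 23, 28, 30, 44, 46, 48}, so |A + A| = 32. Thus K = 32/8 = 4. For comparison, the minimum possible |A + A| over all 8-element sets is 2·8 − 1 = 15 (so min K = 15/8), attained only by arithmetic progressions.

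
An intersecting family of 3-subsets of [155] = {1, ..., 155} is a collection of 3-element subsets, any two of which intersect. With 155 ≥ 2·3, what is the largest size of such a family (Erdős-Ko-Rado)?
max |F| = C(154, 2) = 11781

Erdős-Ko-Rado (1961): when n ≥ 2k, max |F| = C(n−1, k−1). The bound is attained by the star {A : i ∈ A} for any fixed i ∈ [n]. Here C(155−1, 3−1) = C(154, 2) = 11781.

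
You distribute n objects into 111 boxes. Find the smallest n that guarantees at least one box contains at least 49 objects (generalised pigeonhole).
n = (49 − 1)·111 + 1 = 5329

By the generalised pigeonhole principle, to guarantee some box contains ≥ r objects we need more than (r − 1) · k objects total. Threshold: n = (r − 1) · k + 1. With r = 49 and k = 111: n = 48 · 111 + 1 = 5328 + 1 = 5329. For n = 5328 = 48 · 111, we can put exactly 48 objects in every box, avoiding 49 in any single one — so 5329 is tight.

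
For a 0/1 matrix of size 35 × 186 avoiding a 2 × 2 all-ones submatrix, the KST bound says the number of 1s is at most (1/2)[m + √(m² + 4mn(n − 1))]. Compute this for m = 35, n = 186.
z(35, 186; 2, 2) ≤ (1/2)[35 + √(35² + 4·35·186·185)] = (1/2)[35 + √4818625] = 1115.0683

Kővári–Sós–Turán: let r_1, ..., r_35 be the row sums and z = Σ r_i the total number of 1s. Each pair of columns can share at most one row with both entries 1 (else a 2×2 all-ones block appears), so Σ_i C(r_i, 2) ≤ C(186, 2) = 17205. By convexity Σ_i C(r_i, 2) ≥ 35·C(z/35, 2) = z(z − 35)/(2·35), giving z² − 35z − 35·186·185 ≤ 0 and hence z ≤ (1/2)[35 + √(1225 + 4·1204350)] = (1/2)[35 + √4818625] ≈ (1/2)(35 + 2195.1367) = 1115.0683.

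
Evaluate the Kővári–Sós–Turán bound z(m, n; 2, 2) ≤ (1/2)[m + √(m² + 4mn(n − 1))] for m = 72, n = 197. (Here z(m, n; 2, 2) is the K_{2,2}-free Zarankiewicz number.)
z(72, 197; 2, 2) ≤ (1/2)[72 + √(72² + 4·72·197·196)] = (1/2)[72 + √11125440] = 1703.741

Kővári–Sós–Turán: let r_1, ..., r_72 be the row sums and z = Σ r_i the total number of 1s. Each pair of columns can share at most one row with both entries 1 (else a 2×2 all-ones block appears), so Σ_i C(r_i, 2) ≤ C(197, 2) = 19306. By convexity Σ_i C(r_i, 2) ≥ 72·C(z/72, 2) = z(z − 72)/(2·72), giving z² − 72z − 72·197·196 ≤ 0 and hence z ≤ (1/2)[72 + √(5184 + 4·2780064)] = (1/2)[72 + √11125440] ≈ (1/2)(72 + 3335.482) = 1703.741.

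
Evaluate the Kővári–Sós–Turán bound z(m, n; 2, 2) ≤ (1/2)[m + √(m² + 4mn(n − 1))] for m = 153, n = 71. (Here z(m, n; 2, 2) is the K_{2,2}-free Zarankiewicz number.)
z(153, 71; 2, 2) ≤ (1/2)[153 + √(153² + 4·153·71·70)] = (1/2)[153 + √3065049] = 951.8641

Kővári–Sós–Turán: let r_1, ..., r_153 be the row sums and z = Σ r_i the total number of 1s. Each pair of columns can share at most one row with both entries 1 (else a 2×2 all-ones block appears), so Σ_i C(r_i, 2) ≤ C(71, 2) = 2485. By convexity Σ_i C(r_i, 2) ≥ 153·C(z/153, 2) = z(z − 153)/(2·153), giving z² − 153z − 153·71·70 ≤ 0 and hence z ≤ (1/2)[153 + √(23409 + 4·760410)] = (1/2)[153 + √3065049] ≈ (1/2)(153 + 1750.7281) = 951.8641.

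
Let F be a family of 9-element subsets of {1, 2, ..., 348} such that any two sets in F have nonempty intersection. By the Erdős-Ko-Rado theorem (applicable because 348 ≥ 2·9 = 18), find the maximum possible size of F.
max |F| = C(347, 8) = 4806357933264195

The Erdős-Ko-Rado theorem states: for n ≥ 2k, an intersecting family of k-subsets of an n-element set has size at most C(n − 1, k − 1), with equality for 'star' families {A ⊆ [n] : |A| = k, i ∈ A} (fix an element i). For n = 348, k = 9: C(347, 8) = 4806357933264195.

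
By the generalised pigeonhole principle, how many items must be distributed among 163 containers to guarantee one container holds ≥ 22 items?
n = (22 − 1)·163 + 1 = 3424

By the generalised pigeonhole principle, to guarantee some box contains ≥ r objects we need more than (r − 1) · k objects total. Threshold: n = (r − 1) · k + 1. With r = 22 and k = 163: n = 21 · 163 + 1 = 3423 + 1 = 3424. For n = 3423 = 21 · 163, we can put exactly 21 objects in every box, avoiding 22 in any single one — so 3424 is tight.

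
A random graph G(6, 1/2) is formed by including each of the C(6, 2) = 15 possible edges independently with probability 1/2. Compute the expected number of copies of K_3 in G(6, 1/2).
E[# K_3] = C(6, 3) · (1/2)^C(3, 2) = 20 / 2^3 = 5/2 = 2.5

For each 3-subset S of vertices (there are C(6, 3) = 20 such S), let X_S = 1 if S induces a K_3 (all C(3, 2) = 3 edges present). Then P(X_S = 1) = (1/2)^3 = 1/8. By linearity of expectation, E[# K_3] = C(6, 3) · (1/2)^3 = 20 / 8 = 5/2 = 2.5.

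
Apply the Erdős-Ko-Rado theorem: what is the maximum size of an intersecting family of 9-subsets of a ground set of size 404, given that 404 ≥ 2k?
max |F| = C(403, 8) = 16090020602228430

Erdős-Ko-Rado (1961): when n ≥ 2k, max |F| = C(n−1, k−1). The bound is attained by the star {A : i ∈ A} for any fixed i ∈ [n]. Here C(404−1, 9−1) = C(403, 8) = 16090020602228430.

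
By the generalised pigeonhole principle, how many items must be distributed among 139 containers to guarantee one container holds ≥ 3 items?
n = (3 − 1)·139 + 1 = 279

By the generalised pigeonhole principle, to guarantee some box contains ≥ r objects we need more than (r − 1) · k objects total. Threshold: n = (r − 1) · k + 1. With r = 3 and k = 139: n = 2 · 139 + 1 = 278 + 1 = 279. For n = 278 = 2 · 139, we can put exactly 2 objects in every box, avoiding 3 in any single one — so 279 is tight.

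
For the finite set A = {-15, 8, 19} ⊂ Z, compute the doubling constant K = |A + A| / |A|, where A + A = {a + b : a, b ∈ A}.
K = |A + A| / |A| = 6/3 = 2

Enumerate A + A = {a + b : a, b ∈ A}. With |A| = 3, there are |A|^2 = 9 ordered sum pairs; collecting distinct values, A + A = {-30, -7, 4, 16, 27, 38}, so |A + A| = 6. Thus K = 6/3 = 2. For comparison, the minimum possible |A + A| over all 3-element sets is 2·3 − 1 = 5 (so min K = 5/3), attained only by arithmetic progressions.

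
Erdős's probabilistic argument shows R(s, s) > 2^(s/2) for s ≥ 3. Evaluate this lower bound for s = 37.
2^(37/2) = 370727.6001; so R(37, 37) > 370727.6001

Colour each edge of K_n uniformly at random with red/blue. The expected number of monochromatic K_37 is C(n, 37) · 2 · 2^(−C(37,2)). If C(n, 37) · 2^(1 − C(37,2)) < 1, then with positive probability no monochromatic K_37 exists, so R(37, 37) > n. The standard estimate C(n, 37) ≤ n^37/37! shows this inequality holds whenever n ≤ 2^(37/2) (since 37! · 2^(C(37,2) − 1) > 2^(37^2/2) ≥ n^37). Hence R(37, 37) > 2^(37/2) = 370727.6001.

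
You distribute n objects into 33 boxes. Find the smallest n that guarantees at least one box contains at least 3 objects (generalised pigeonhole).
n = (3 − 1)·33 + 1 = 67

By the generalised pigeonhole principle, to guarantee some box contains ≥ r objects we need more than (r − 1) · k objects total. Threshold: n = (r − 1) · k + 1. With r = 3 and k = 33: n = 2 · 33 + 1 = 66 + 1 = 67. For n = 66 = 2 · 33, we can put exactly 2 objects in every box, avoiding 3 in any single one — so 67 is tight.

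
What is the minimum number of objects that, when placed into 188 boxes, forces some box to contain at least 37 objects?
n = (37 − 1)·188 + 1 = 6769

By the generalised pigeonhole principle, to guarantee some box contains ≥ r objects we need more than (r − 1) · k objects total. Threshold: n = (r − 1) · k + 1. With r = 37 and k = 188: n = 36 · 188 + 1 = 6768 + 1 = 6769. For n = 6768 = 36 · 188, we can put exactly 36 objects in every box, avoiding 37 in any single one — so 6769 is tight.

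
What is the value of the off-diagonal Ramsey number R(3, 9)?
R(3, 9) = 36

Lower bound: an explicit 2-colouring of K_{35} (typically a Paley-type or other structured construction) avoids a red K_3 and a blue K_9, showing R(3, 9) > 35.
Upper bound: the simple Erdős–Szekeres recurrence only gives R(3, 9) ≤ 37; the tight bound R(3, 9) ≤ 36 requires a sharper case analysis (or computer search) of 2-colourings of K_{36}.
Hence R(3, 9) = 36.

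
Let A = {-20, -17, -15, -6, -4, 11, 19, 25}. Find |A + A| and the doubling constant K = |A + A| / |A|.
K = |A + A| / |A| = 34/8 = 17/4

Enumerate A + A = {a + b : a, b ∈ A}. With |A| = 8, there are |A|^2 = 64 ordered sum pairs; collecting distinct values, A + A = {-40, -37, -35, -34, -32, -30, -26, -24, -23, -21, -19, -12, -10, -9, -8, -6, -4, -1, 2, 4, 5, 7, 8, 10, 13, 15, 19, 21, 22, 30, 36, 38, 44, 50}, so |A + A| = 34. Thus K = 34/8 = 17/4. For comparison, the minimum possible |A + A| over all 8-element sets is 2·8 − 1 = 15 (so min K = 15/8), attained only by arithmetic progressions.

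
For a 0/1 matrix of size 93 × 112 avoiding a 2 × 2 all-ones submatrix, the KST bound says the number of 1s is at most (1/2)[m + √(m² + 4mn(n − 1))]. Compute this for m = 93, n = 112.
z(93, 112; 2, 2) ≤ (1/2)[93 + √(93² + 4·93·112·111)] = (1/2)[93 + √4633353] = 1122.7612

Kővári–Sós–Turán: let r_1, ..., r_93 be the row sums and z = Σ r_i the total number of 1s. Each pair of columns can share at most one row with both entries 1 (else a 2×2 all-ones block appears), so Σ_i C(r_i, 2) ≤ C(112, 2) = 6216. By convexity Σ_i C(r_i, 2) ≥ 93·C(z/93, 2) = z(z − 93)/(2·93), giving z² − 93z − 93·112·111 ≤ 0 and hence z ≤ (1/2)[93 + √(8649 + 4·1156176)] = (1/2)[93 + √4633353] ≈ (1/2)(93 + 2152.5225) = 1122.7612.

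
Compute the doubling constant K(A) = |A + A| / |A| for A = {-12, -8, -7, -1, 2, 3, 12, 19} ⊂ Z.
K = |A + A| / |A| = 31/8

Enumerate A + A = {a + b : a, b ∈ A}. With |A| = 8, there are |A|^2 = 64 ordered sum pairs; collecting distinct values, A + A = {-24, -20, -19, -16, -15, -14, -13, -10, -9, -8, -6, -5, -4, -2, 0, 1, 2, 4, 5, 6, 7, 11, 12, 14, 15, 18, 21, 22, 24, 31, 38}, so |A + A| = 31. Thus K = 31/8. For comparison, the minimum possible |A + A| over all 8-element sets is 2·8 − 1 = 15 (so min K = 15/8), attained only by arithmetic progressions.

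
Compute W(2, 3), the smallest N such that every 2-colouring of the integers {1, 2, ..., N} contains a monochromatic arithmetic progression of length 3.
W(2, 3) = 9

Lower bound: the 2-colouring RRBBRRBB of {1, ..., 8} (R at positions {1, 2, 5, 6}, B at {3, 4, 7, 8}) contains no monochromatic 3-term AP, so W(2, 3) > 8. Upper bound: a case analysis on any 2-colouring of {1, ..., 9} forces such an AP. Hence W(2, 3) = 9.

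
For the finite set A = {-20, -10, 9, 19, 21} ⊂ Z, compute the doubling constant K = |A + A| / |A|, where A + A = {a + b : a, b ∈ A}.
K = |A + A| / |A| = 14/5

Enumerate A + A = {a + b : a, b ∈ A}. With |A| = 5, there are |A|^2 = 25 ordered sum pairs; collecting distinct values, A + A = {-40, -30, -20, -11, -1, 1, 9, 11, 18, 28, 30, 38, 40, 42}, so |A + A| = 14. Thus K = 14/5. For comparison, the minimum possible |A + A| over all 5-element sets is 2·5 − 1 = 9 (so min K = 9/5), attained only by arithmetic progressions.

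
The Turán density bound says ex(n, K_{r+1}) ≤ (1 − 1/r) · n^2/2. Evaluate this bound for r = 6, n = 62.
Turán density bound = (5/6) · 62^2/2 = 4805/3 ≈ 1601.6667

Turán's theorem: ex(n, K_{r+1}) is achieved by the complete r-partite Turán graph T(n, r) with parts as balanced as possible, and is at most (1 − 1/r) · n^2/2. For r = 6, n = 62: the density bound is (5/6) · 3844/2 = 4805/3 ≈ 1601.6667. The integer-valued extremum is e(T(62, 6)) = 1601, which is strictly less than the density bound 4805/3 since 6 ∤ 62 (the parts of T(62, 6) cannot all be equal).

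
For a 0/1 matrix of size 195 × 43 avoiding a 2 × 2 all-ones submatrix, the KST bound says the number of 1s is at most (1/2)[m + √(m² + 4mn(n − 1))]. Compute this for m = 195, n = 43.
z(195, 43; 2, 2) ≤ (1/2)[195 + √(195² + 4·195·43·42)] = (1/2)[195 + √1446705] = 698.8953

Kővári–Sós–Turán: let r_1, ..., r_195 be the row sums and z = Σ r_i the total number of 1s. Each pair of columns can share at most one row with both entries 1 (else a 2×2 all-ones block appears), so Σ_i C(r_i, 2) ≤ C(43, 2) = 903. By convexity Σ_i C(r_i, 2) ≥ 195·C(z/195, 2) = z(z − 195)/(2·195), giving z² − 195z − 195·43·42 ≤ 0 and hence z ≤ (1/2)[195 + √(38025 + 4·352170)] = (1/2)[195 + √1446705] ≈ (1/2)(195 + 1202.7905) = 698.8953.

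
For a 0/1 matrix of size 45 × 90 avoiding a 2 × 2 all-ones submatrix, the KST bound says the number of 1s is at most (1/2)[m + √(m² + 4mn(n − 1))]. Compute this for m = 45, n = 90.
z(45, 90; 2, 2) ≤ (1/2)[45 + √(45² + 4·45·90·89)] = (1/2)[45 + √1443825] = 623.2963

Kővári–Sós–Turán: let r_1, ..., r_45 be the row sums and z = Σ r_i the total number of 1s. Each pair of columns can share at most one row with both entries 1 (else a 2×2 all-ones block appears), so Σ_i C(r_i, 2) ≤ C(90, 2) = 4005. By convexity Σ_i C(r_i, 2) ≥ 45·C(z/45, 2) = z(z − 45)/(2·45), giving z² − 45z − 45·90·89 ≤ 0 and hence z ≤ (1/2)[45 + √(2025 + 4·360450)] = (1/2)[45 + √1443825] ≈ (1/2)(45 + 1201.5927) = 623.2963.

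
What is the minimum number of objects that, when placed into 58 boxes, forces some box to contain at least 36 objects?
n = (36 − 1)·58 + 1 = 2031

By the generalised pigeonhole principle, to guarantee some box contains ≥ r objects we need more than (r − 1) · k objects total. Threshold: n = (r − 1) · k + 1. With r = 36 and k = 58: n = 35 · 58 + 1 = 2030 + 1 = 2031. For n = 2030 = 35 · 58, we can put exactly 35 objects in every box, avoiding 36 in any single one — so 2031 is tight.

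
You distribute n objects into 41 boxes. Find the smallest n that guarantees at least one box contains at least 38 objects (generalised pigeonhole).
n = (38 − 1)·41 + 1 = 1518

By the generalised pigeonhole principle, to guarantee some box contains ≥ r objects we need more than (r − 1) · k objects total. Threshold: n = (r − 1) · k + 1. With r = 38 and k = 41: n = 37 · 41 + 1 = 1517 + 1 = 1518. For n = 1517 = 37 · 41, we can put exactly 37 objects in every box, avoiding 38 in any single one — so 1518 is tight.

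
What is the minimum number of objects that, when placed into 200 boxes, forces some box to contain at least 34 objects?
n = (34 − 1)·200 + 1 = 6601

By the generalised pigeonhole principle, to guarantee some box contains ≥ r objects we need more than (r − 1) · k objects total. Threshold: n = (r − 1) · k + 1. With r = 34 and k = 200: n = 33 · 200 + 1 = 6600 + 1 = 6601. For n = 6600 = 33 · 200, we can put exactly 33 objects in every box, avoiding 34 in any single one — so 6601 is tight.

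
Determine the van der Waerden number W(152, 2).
W(152, 2) = 152 + 1 = 153

A 2-term AP is any pair of integers, so a monochromatic 2-AP exists iff some colour is used at least twice. With 152 colours, the colouring i ↦ i on {1, ..., 152} uses each colour once, avoiding any monochromatic pair, so W(152, 2) > 152. For {1, ..., 153}, pigeonhole forces two integers of the same colour, which form a monochromatic 2-AP. Hence W(152, 2) = 153.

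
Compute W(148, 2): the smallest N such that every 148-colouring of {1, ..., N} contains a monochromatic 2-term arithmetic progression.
W(148, 2) = 148 + 1 = 149

A 2-term AP is any pair of integers, so a monochromatic 2-AP exists iff some colour is used at least twice. With 148 colours, the colouring i ↦ i on {1, ..., 148} uses each colour once, avoiding any monochromatic pair, so W(148, 2) > 148. For {1, ..., 149}, pigeonhole forces two integers of the same colour, which form a monochromatic 2-AP. Hence W(148, 2) = 149.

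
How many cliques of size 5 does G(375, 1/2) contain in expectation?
E[# K_5] = C(375, 5) · (1/2)^C(5, 2) = 60165468825 / 2^10 ≈ 58755340.649414

For each 5-subset S of vertices (there are C(375, 5) = 60165468825 such S), let X_S = 1 if S induces a K_5 (all C(5, 2) = 10 edges present). Then P(X_S = 1) = (1/2)^10 = 1/1024. By linearity of expectation, E[# K_5] = C(375, 5) · (1/2)^10 = 60165468825 / 1024 ≈ 58755340.649414.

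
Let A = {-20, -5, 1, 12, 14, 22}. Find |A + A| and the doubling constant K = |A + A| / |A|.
K = |A + A| / |A| = 20/6 = 10/3

Enumerate A + A = {a + b : a, b ∈ A}. With |A| = 6, there are |A|^2 = 36 ordered sum pairs; collecting distinct values, A + A = {-40, -25, -19, -10, -8, -6, -4, 2, 7, 9, 13, 15, 17, 23, 24, 26, 28, 34, 36, 44}, so |A + A| = 20. Thus K = 20/6 = 10/3. For comparison, the minimum possible |A + A| over all 6-element sets is 2·6 − 1 = 11 (so min K = 11/6), attained only by arithmetic progressions.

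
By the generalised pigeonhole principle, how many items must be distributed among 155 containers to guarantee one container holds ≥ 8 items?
n = (8 − 1)·155 + 1 = 1086

By the generalised pigeonhole principle, to guarantee some box contains ≥ r objects we need more than (r − 1) · k objects total. Threshold: n = (r − 1) · k + 1. With r = 8 and k = 155: n = 7 · 155 + 1 = 1085 + 1 = 1086. For n = 1085 = 7 · 155, we can put exactly 7 objects in every box, avoiding 8 in any single one — so 1086 is tight.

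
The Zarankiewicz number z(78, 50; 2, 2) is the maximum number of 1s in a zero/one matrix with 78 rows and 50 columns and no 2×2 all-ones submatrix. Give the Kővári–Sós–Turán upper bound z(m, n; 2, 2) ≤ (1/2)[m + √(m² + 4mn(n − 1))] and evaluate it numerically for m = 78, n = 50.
z(78, 50; 2, 2) ≤ (1/2)[78 + √(78² + 4·78·50·49)] = (1/2)[78 + √770484] = 477.8861

Kővári–Sós–Turán: let r_1, ..., r_78 be the row sums and z = Σ r_i the total number of 1s. Each pair of columns can share at most one row with both entries 1 (else a 2×2 all-ones block appears), so Σ_i C(r_i, 2) ≤ C(50, 2) = 1225. By convexity Σ_i C(r_i, 2) ≥ 78·C(z/78, 2) = z(z − 78)/(2·78), giving z² − 78z − 78·50·49 ≤ 0 and hence z ≤ (1/2)[78 + √(6084 + 4·191100)] = (1/2)[78 + √770484] ≈ (1/2)(78 + 877.7722) = 477.8861.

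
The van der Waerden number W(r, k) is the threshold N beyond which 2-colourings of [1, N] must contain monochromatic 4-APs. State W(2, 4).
W(2, 4) = 35

W(2, 4) = 35. The lower bound W(2, 4) > 34 comes from an explicit good 2-colouring of [1, 34]; the upper bound W(2, 4) ≤ 35 was verified by exhaustive search over 2-colourings of [1, 35].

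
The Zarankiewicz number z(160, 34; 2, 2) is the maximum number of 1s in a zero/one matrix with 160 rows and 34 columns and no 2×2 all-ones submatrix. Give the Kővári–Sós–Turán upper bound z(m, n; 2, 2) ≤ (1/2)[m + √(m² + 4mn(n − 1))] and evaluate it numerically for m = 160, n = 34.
z(160, 34; 2, 2) ≤ (1/2)[160 + √(160² + 4·160·34·33)] = (1/2)[160 + √743680] = 511.1844

Kővári–Sós–Turán: let r_1, ..., r_160 be the row sums and z = Σ r_i the total number of 1s. Each pair of columns can share at most one row with both entries 1 (else a 2×2 all-ones block appears), so Σ_i C(r_i, 2) ≤ C(34, 2) = 561. By convexity Σ_i C(r_i, 2) ≥ 160·C(z/160, 2) = z(z − 160)/(2·160), giving z² − 160z − 160·34·33 ≤ 0 and hence z ≤ (1/2)[160 + √(25600 + 4·179520)] = (1/2)[160 + √743680] ≈ (1/2)(160 + 862.3688) = 511.1844.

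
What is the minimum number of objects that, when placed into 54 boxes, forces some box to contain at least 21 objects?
n = (21 − 1)·54 + 1 = 1081

By the generalised pigeonhole principle, to guarantee some box contains ≥ r objects we need more than (r − 1) · k objects total. Threshold: n = (r − 1) · k + 1. With r = 21 and k = 54: n = 20 · 54 + 1 = 1080 + 1 = 1081. For n = 1080 = 20 · 54, we can put exactly 20 objects in every box, avoiding 21 in any single one — so 1081 is tight.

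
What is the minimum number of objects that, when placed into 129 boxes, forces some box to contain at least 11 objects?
n = (11 − 1)·129 + 1 = 1291

By the generalised pigeonhole principle, to guarantee some box contains ≥ r objects we need more than (r − 1) · k objects total. Threshold: n = (r − 1) · k + 1. With r = 11 and k = 129: n = 10 · 129 + 1 = 1290 + 1 = 1291. For n = 1290 = 10 · 129, we can put exactly 10 objects in every box, avoiding 11 in any single one — so 1291 is tight.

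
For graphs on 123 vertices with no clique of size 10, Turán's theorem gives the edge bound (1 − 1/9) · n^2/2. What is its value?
Turán density bound = (8/9) · 123^2/2 = 6724

Turán's theorem: ex(n, K_{r+1}) is achieved by the complete r-partite Turán graph T(n, r) with parts as balanced as possible, and is at most (1 − 1/r) · n^2/2. For r = 9, n = 123: the density bound is (8/9) · 15129/2 = 6724. The integer-valued extremum is e(T(123, 9)) = 6723, which is strictly less than the density bound 6724 since 9 ∤ 123 (the parts of T(123, 9) cannot all be equal).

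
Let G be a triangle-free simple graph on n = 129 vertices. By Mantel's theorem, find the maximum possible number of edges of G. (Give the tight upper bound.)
ex(129, K_3) = ⌊129^2/4⌋ = 4160

Mantel (1907): a triangle-free graph on n vertices has at most ⌊n^2/4⌋ edges, with equality for the complete bipartite graph K_{⌊n/2⌋, ⌈n/2⌉}. For n = 129: ⌊129^2/4⌋ = ⌊16641/4⌋ = 4160. The extremal graph is K_{64, 65}, which has 64·65 = 4160 edges.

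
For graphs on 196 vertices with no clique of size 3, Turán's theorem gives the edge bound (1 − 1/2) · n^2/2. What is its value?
Turán density bound = (1/2) · 196^2/2 = 9604

Turán's theorem: ex(n, K_{r+1}) is achieved by the complete r-partite Turán graph T(n, r) with parts as balanced as possible, and is at most (1 − 1/r) · n^2/2. For r = 2, n = 196: the density bound is (1/2) · 38416/2 = 9604. Since 2 ∣ 196, the Turán graph T(196, 2) has parts of equal size 98, and its edge count e(T(196, 2)) = 9604 attains the density bound exactly.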